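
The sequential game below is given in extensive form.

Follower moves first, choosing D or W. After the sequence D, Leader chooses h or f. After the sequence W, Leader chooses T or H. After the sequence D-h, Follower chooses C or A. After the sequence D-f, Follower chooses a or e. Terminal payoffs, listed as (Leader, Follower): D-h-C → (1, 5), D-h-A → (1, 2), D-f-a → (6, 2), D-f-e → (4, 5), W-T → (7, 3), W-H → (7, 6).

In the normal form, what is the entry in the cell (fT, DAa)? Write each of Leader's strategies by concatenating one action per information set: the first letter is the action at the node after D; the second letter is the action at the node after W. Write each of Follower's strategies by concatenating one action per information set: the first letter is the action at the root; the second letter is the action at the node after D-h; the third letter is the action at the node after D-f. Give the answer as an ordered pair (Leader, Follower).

(6, 2)

Trace the play path from the root:
  Follower plays D
  Leader plays f at [D]
  Follower plays a at [D-f]
→ terminal payoff (6, 2).
(Leader's choice at the node after W is never reached on this path, so it doesn't affect the outcome.)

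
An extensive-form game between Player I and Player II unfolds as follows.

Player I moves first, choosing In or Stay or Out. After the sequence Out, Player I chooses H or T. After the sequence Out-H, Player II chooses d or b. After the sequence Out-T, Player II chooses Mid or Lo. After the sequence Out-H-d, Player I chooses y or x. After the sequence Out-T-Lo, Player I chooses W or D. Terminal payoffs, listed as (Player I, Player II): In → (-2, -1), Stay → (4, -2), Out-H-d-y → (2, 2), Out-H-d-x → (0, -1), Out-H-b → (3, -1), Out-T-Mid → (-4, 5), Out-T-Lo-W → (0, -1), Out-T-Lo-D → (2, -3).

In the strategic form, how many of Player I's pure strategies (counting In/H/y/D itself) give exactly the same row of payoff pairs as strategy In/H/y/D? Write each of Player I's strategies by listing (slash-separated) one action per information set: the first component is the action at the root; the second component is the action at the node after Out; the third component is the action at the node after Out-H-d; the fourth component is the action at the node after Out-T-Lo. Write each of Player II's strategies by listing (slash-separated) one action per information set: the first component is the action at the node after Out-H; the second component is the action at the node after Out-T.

Row for In/H/y/D (columns d/Mid, d/Lo, b/Mid, b/Lo): (-2,-1) (-2,-1) (-2,-1) (-2,-1).
Under In/H/y/D, Player I's choice at the node after Out and at the node after Out-H-d and at the node after Out-T-Lo can never be reached regardless of what Player II does, so varying those choices leaves every outcome unchanged.
Holding the reachable choices fixed and varying the unreachable ones freely already gives 2 × 2 × 2 = 8 equivalent strategies.
No other strategy reproduces this row, so those 8 are the full class: In/H/y/W, In/H/y/D, In/H/x/W, In/H/x/D, In/T/y/W, In/T/y/D, In/T/x/W, In/T/x/D.

8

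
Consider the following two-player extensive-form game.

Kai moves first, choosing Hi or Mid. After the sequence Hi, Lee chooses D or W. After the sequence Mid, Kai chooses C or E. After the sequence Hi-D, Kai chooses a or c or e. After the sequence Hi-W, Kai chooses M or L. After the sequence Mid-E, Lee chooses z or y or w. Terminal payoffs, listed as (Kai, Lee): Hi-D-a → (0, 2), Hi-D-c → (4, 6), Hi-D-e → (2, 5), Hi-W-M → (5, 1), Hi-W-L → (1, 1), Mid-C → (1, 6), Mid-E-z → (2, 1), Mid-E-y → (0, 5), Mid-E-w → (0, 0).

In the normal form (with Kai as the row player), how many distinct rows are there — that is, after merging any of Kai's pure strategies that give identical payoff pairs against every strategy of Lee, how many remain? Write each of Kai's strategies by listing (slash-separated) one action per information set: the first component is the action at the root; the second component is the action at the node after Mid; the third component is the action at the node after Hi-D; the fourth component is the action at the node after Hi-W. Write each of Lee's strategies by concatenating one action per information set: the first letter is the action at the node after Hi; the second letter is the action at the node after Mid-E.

8

Kai has 24 pure strategies: Hi/C/a/M, Hi/C/a/L, Hi/C/c/M, Hi/C/c/L, Hi/C/e/M, Hi/C/e/L, Hi/E/a/M, Hi/E/a/L, Hi/E/c/M, Hi/E/c/L, Hi/E/e/M, Hi/E/e/L, Mid/C/a/M, Mid/C/a/L, Mid/C/c/M, Mid/C/c/L, Mid/C/e/M, Mid/C/e/L, Mid/E/a/M, Mid/E/a/L, Mid/E/c/M, Mid/E/c/L, Mid/E/e/M, Mid/E/e/L. Columns: Dz, Dy, Dw, Wz, Wy, Ww.
{Hi/C/a/M, Hi/E/a/M} → row (0,2) (0,2) (0,2) (5,1) (5,1) (5,1)
{Hi/C/a/L, Hi/E/a/L} → row (0,2) (0,2) (0,2) (1,1) (1,1) (1,1)
{Hi/C/c/M, Hi/E/c/M} → row (4,6) (4,6) (4,6) (5,1) (5,1) (5,1)
{Hi/C/c/L, Hi/E/c/L} → row (4,6) (4,6) (4,6) (1,1) (1,1) (1,1)
{Hi/C/e/M, Hi/E/e/M} → row (2,5) (2,5) (2,5) (5,1) (5,1) (5,1)
{Hi/C/e/L, Hi/E/e/L} → row (2,5) (2,5) (2,5) (1,1) (1,1) (1,1)
{Mid/C/a/M, Mid/C/a/L, Mid/C/c/M, Mid/C/c/L, Mid/C/e/M, Mid/C/e/L} → row (1,6) (1,6) (1,6) (1,6) (1,6) (1,6)
{Mid/E/a/M, Mid/E/a/L, Mid/E/c/M, Mid/E/c/L, Mid/E/e/M, Mid/E/e/L} → row (2,1) (0,5) (0,0) (2,1) (0,5) (0,0)
That's 8 distinct rows out of 24 strategies.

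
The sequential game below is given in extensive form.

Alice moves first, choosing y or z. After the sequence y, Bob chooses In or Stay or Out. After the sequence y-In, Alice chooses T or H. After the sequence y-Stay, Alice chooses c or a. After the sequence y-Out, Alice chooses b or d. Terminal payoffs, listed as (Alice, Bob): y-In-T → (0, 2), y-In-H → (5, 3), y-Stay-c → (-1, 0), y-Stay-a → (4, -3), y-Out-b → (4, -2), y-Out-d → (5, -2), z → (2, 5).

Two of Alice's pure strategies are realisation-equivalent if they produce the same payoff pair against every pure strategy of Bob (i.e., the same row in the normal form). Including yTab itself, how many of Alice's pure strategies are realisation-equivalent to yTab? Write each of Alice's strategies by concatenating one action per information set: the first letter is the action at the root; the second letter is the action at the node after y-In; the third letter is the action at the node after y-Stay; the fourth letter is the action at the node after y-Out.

1

Row for yTab (columns In, Stay, Out): (0,2) (4,-3) (4,-2).
Every one of Alice's information sets is on the play path for some reply by Bob when Alice follows yTab.
Changing the action at any of them therefore changes at least one column, so only yTab itself gives this row.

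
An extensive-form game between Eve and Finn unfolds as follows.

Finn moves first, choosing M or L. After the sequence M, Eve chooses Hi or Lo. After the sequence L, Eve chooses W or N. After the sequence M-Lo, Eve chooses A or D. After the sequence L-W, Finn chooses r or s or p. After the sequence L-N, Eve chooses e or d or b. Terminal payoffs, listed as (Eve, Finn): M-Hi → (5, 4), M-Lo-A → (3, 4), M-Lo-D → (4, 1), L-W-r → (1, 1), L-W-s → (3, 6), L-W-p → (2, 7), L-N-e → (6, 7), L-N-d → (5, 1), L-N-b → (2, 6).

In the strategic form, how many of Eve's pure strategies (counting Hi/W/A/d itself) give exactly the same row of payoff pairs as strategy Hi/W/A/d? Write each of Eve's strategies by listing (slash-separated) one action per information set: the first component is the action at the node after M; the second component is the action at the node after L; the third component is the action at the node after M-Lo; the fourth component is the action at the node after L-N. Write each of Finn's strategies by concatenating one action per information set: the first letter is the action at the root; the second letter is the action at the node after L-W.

6

Row for Hi/W/A/d (columns Mr, Ms, Mp, Lr, Ls, Lp): (5,4) (5,4) (5,4) (1,1) (3,6) (2,7).
Under Hi/W/A/d, Eve's choice at the node after M-Lo and at the node after L-N can never be reached regardless of what Finn does, so varying those choices leaves every outcome unchanged.
Holding the reachable choices fixed and varying the unreachable ones freely already gives 2 × 3 = 6 equivalent strategies.
No other strategy reproduces this row, so those 6 are the full class: Hi/W/A/e, Hi/W/A/d, Hi/W/A/b, Hi/W/D/e, Hi/W/D/d, Hi/W/D/b.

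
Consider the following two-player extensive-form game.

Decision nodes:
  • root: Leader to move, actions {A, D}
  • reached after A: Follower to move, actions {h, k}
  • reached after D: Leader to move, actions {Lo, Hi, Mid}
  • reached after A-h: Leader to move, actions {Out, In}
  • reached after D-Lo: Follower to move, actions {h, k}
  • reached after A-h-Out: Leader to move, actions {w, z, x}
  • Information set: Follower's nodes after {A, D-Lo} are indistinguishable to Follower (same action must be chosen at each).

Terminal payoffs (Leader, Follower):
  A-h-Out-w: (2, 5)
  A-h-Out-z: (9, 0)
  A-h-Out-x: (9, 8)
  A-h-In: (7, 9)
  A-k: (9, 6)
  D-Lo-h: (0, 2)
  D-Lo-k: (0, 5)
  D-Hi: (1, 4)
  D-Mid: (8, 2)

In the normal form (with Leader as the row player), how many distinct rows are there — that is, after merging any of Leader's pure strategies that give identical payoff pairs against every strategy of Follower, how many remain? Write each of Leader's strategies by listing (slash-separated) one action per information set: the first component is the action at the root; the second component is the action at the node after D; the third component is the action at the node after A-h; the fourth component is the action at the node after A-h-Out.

7

Leader has 36 pure strategies: A/Lo/Out/w, A/Lo/Out/z, A/Lo/Out/x, A/Lo/In/w, A/Lo/In/z, A/Lo/In/x, A/Hi/Out/w, A/Hi/Out/z, A/Hi/Out/x, A/Hi/In/w, A/Hi/In/z, A/Hi/In/x, A/Mid/Out/w, A/Mid/Out/z, A/Mid/Out/x, A/Mid/In/w, A/Mid/In/z, A/Mid/In/x, D/Lo/Out/w, D/Lo/Out/z, D/Lo/Out/x, D/Lo/In/w, D/Lo/In/z, D/Lo/In/x, D/Hi/Out/w, D/Hi/Out/z, D/Hi/Out/x, D/Hi/In/w, D/Hi/In/z, D/Hi/In/x, D/Mid/Out/w, D/Mid/Out/z, D/Mid/Out/x, D/Mid/In/w, D/Mid/In/z, D/Mid/In/x. Columns: h, k.
{A/Lo/Out/w, A/Hi/Out/w, A/Mid/Out/w} → row (2,5) (9,6)
{A/Lo/Out/z, A/Hi/Out/z, A/Mid/Out/z} → row (9,0) (9,6)
{A/Lo/Out/x, A/Hi/Out/x, A/Mid/Out/x} → row (9,8) (9,6)
{A/Lo/In/w, A/Lo/In/z, A/Lo/In/x, A/Hi/In/w, A/Hi/In/z, A/Hi/In/x, A/Mid/In/w, A/Mid/In/z, A/Mid/In/x} → row (7,9) (9,6)
{D/Lo/Out/w, D/Lo/Out/z, D/Lo/Out/x, D/Lo/In/w, D/Lo/In/z, D/Lo/In/x} → row (0,2) (0,5)
{D/Hi/Out/w, D/Hi/Out/z, D/Hi/Out/x, D/Hi/In/w, D/Hi/In/z, D/Hi/In/x} → row (1,4) (1,4)
{D/Mid/Out/w, D/Mid/Out/z, D/Mid/Out/x, D/Mid/In/w, D/Mid/In/z, D/Mid/In/x} → row (8,2) (8,2)
That's 7 distinct rows out of 36 strategies.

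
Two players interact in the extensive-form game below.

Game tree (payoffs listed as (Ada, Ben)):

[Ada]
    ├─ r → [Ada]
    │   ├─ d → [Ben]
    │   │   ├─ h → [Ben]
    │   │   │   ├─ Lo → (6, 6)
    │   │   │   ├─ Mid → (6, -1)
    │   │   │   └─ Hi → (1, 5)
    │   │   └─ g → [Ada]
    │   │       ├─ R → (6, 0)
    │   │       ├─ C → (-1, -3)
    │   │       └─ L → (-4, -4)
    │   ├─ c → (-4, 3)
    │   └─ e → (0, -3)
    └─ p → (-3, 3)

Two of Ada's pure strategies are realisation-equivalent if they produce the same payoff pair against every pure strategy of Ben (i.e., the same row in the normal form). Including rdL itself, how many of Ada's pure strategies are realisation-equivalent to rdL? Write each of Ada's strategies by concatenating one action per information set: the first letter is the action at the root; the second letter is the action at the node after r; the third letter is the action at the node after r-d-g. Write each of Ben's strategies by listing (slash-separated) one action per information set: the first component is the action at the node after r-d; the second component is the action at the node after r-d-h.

Row for rdL (columns h/Lo, h/Mid, h/Hi, g/Lo, g/Mid, g/Hi): (6,6) (6,-1) (1,5) (-4,-4) (-4,-4) (-4,-4).
Every one of Ada's information sets is on the play path for some reply by Ben when Ada follows rdL.
Changing the action at any of them therefore changes at least one column, so only rdL itself gives this row.

1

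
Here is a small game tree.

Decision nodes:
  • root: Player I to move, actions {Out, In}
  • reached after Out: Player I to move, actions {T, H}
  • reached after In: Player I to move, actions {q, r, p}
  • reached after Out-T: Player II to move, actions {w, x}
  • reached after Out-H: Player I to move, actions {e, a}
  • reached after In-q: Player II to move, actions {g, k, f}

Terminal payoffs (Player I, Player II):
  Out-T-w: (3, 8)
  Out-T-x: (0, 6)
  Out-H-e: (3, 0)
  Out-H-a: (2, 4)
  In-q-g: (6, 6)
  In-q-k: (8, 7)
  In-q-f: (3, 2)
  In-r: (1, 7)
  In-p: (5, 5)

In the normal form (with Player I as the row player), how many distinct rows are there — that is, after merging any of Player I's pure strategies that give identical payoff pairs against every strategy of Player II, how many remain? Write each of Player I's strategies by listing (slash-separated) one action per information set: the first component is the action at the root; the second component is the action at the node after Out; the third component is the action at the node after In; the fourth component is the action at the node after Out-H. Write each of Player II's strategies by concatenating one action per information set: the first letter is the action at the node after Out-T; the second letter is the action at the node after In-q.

6

Player I has 24 pure strategies: Out/T/q/e, Out/T/q/a, Out/T/r/e, Out/T/r/a, Out/T/p/e, Out/T/p/a, Out/H/q/e, Out/H/q/a, Out/H/r/e, Out/H/r/a, Out/H/p/e, Out/H/p/a, In/T/q/e, In/T/q/a, In/T/r/e, In/T/r/a, In/T/p/e, In/T/p/a, In/H/q/e, In/H/q/a, In/H/r/e, In/H/r/a, In/H/p/e, In/H/p/a. Columns: wg, wk, wf, xg, xk, xf.
{Out/T/q/e, Out/T/q/a, Out/T/r/e, Out/T/r/a, Out/T/p/e, Out/T/p/a} → row (3,8) (3,8) (3,8) (0,6) (0,6) (0,6)
{Out/H/q/e, Out/H/r/e, Out/H/p/e} → row (3,0) (3,0) (3,0) (3,0) (3,0) (3,0)
{Out/H/q/a, Out/H/r/a, Out/H/p/a} → row (2,4) (2,4) (2,4) (2,4) (2,4) (2,4)
{In/T/q/e, In/T/q/a, In/H/q/e, In/H/q/a} → row (6,6) (8,7) (3,2) (6,6) (8,7) (3,2)
{In/T/r/e, In/T/r/a, In/H/r/e, In/H/r/a} → row (1,7) (1,7) (1,7) (1,7) (1,7) (1,7)
{In/T/p/e, In/T/p/a, In/H/p/e, In/H/p/a} → row (5,5) (5,5) (5,5) (5,5) (5,5) (5,5)
That's 6 distinct rows out of 24 strategies.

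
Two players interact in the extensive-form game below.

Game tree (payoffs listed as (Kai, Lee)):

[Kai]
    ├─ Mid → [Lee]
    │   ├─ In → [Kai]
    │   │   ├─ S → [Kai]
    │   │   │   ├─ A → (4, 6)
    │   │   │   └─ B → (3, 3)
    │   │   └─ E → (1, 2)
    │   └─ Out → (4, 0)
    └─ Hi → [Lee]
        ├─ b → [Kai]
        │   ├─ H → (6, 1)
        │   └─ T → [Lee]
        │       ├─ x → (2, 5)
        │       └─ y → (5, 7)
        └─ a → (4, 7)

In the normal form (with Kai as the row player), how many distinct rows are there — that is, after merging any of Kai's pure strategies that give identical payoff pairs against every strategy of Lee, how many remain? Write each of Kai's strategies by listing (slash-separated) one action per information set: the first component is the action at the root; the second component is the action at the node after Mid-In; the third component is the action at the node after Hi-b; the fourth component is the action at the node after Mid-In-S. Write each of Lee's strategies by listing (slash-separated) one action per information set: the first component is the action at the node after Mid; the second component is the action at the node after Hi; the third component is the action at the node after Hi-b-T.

5

Kai has 16 pure strategies: Mid/S/H/A, Mid/S/H/B, Mid/S/T/A, Mid/S/T/B, Mid/E/H/A, Mid/E/H/B, Mid/E/T/A, Mid/E/T/B, Hi/S/H/A, Hi/S/H/B, Hi/S/T/A, Hi/S/T/B, Hi/E/H/A, Hi/E/H/B, Hi/E/T/A, Hi/E/T/B. Columns: In/b/x, In/b/y, In/a/x, In/a/y, Out/b/x, Out/b/y, Out/a/x, Out/a/y.
{Mid/S/H/A, Mid/S/T/A} → row (4,6) (4,6) (4,6) (4,6) (4,0) (4,0) (4,0) (4,0)
{Mid/S/H/B, Mid/S/T/B} → row (3,3) (3,3) (3,3) (3,3) (4,0) (4,0) (4,0) (4,0)
{Mid/E/H/A, Mid/E/H/B, Mid/E/T/A, Mid/E/T/B} → row (1,2) (1,2) (1,2) (1,2) (4,0) (4,0) (4,0) (4,0)
{Hi/S/H/A, Hi/S/H/B, Hi/E/H/A, Hi/E/H/B} → row (6,1) (6,1) (4,7) (4,7) (6,1) (6,1) (4,7) (4,7)
{Hi/S/T/A, Hi/S/T/B, Hi/E/T/A, Hi/E/T/B} → row (2,5) (5,7) (4,7) (4,7) (2,5) (5,7) (4,7) (4,7)
That's 5 distinct rows out of 16 strategies.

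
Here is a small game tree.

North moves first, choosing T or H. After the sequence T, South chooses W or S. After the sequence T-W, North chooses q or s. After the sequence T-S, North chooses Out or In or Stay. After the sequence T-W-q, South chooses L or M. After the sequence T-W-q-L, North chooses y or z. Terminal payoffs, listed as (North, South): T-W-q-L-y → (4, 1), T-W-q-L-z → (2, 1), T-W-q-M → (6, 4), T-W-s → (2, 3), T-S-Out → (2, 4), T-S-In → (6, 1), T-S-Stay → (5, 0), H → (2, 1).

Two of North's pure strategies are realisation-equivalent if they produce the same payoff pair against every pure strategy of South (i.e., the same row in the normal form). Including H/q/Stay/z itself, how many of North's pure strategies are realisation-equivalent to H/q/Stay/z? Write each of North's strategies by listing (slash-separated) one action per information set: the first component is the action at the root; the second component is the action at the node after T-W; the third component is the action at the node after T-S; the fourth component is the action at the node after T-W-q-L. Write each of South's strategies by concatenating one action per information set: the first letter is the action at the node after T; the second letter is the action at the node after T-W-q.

Row for H/q/Stay/z (columns WL, WM, SL, SM): (2,1) (2,1) (2,1) (2,1).
Under H/q/Stay/z, North's choice at the node after T-W and at the node after T-S and at the node after T-W-q-L can never be reached regardless of what South does, so varying those choices leaves every outcome unchanged.
Holding the reachable choices fixed and varying the unreachable ones freely already gives 2 × 3 × 2 = 12 equivalent strategies.
No other strategy reproduces this row, so those 12 are the full class: H/q/Out/y, H/q/Out/z, H/q/In/y, H/q/In/z, H/q/Stay/y, H/q/Stay/z, H/s/Out/y, H/s/Out/z, H/s/In/y, H/s/In/z, H/s/Stay/y, H/s/Stay/z.

12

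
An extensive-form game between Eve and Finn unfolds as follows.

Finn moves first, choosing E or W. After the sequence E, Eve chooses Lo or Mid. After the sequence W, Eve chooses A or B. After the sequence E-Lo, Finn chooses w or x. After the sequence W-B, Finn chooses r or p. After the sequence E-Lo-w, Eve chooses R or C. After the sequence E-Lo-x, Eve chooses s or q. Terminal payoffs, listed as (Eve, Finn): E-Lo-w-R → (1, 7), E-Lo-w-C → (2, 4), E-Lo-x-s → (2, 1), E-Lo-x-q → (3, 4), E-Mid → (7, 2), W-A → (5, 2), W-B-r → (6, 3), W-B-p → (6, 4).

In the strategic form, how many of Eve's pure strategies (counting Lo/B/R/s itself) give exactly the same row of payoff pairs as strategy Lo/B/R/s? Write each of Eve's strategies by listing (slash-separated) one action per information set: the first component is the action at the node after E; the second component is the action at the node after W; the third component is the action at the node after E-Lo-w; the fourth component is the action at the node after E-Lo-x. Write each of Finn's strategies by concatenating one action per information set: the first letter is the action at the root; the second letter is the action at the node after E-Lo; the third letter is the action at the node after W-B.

Row for Lo/B/R/s (columns Ewr, Ewp, Exr, Exp, Wwr, Wwp, Wxr, Wxp): (1,7) (1,7) (2,1) (2,1) (6,3) (6,4) (6,3) (6,4).
Every one of Eve's information sets is on the play path for some reply by Finn when Eve follows Lo/B/R/s.
Changing the action at any of them therefore changes at least one column, so only Lo/B/R/s itself gives this row.

1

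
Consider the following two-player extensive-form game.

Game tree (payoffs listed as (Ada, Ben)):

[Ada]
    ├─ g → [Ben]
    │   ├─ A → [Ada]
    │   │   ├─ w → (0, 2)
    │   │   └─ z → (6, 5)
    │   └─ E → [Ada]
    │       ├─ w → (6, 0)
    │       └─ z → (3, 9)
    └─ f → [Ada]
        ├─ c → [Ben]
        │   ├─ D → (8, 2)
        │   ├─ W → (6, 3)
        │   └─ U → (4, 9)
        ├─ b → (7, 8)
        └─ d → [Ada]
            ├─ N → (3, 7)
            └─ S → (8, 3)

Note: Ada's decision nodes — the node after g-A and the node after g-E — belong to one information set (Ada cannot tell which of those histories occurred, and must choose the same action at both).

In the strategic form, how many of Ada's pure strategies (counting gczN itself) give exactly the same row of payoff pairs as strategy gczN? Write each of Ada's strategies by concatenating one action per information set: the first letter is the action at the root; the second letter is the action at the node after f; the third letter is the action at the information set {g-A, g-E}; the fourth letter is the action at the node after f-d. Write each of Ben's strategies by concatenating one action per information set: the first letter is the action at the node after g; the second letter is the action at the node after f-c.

6

Row for gczN (columns AD, AW, AU, ED, EW, EU): (6,5) (6,5) (6,5) (3,9) (3,9) (3,9).
Under gczN, Ada's choice at the node after f and at the node after f-d can never be reached regardless of what Ben does, so varying those choices leaves every outcome unchanged.
Holding the reachable choices fixed and varying the unreachable ones freely already gives 3 × 2 = 6 equivalent strategies.
No other strategy reproduces this row, so those 6 are the full class: gczN, gczS, gbzN, gbzS, gdzN, gdzS.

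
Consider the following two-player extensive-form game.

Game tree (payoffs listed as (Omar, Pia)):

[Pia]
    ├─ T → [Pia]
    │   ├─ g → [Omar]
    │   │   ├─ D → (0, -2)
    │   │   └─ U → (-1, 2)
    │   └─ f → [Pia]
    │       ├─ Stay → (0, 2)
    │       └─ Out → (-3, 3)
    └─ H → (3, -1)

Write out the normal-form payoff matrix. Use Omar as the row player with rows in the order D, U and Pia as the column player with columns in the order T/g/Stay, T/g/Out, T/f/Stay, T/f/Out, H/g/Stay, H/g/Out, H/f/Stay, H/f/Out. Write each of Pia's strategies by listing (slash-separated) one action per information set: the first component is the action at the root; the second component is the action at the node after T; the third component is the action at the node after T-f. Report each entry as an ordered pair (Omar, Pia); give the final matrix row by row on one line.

D: (0,-2) (0,-2) (0,2) (-3,3) (3,-1) (3,-1) (3,-1) (3,-1) | U: (-1,2) (-1,2) (0,2) (-3,3) (3,-1) (3,-1) (3,-1) (3,-1)

Row D: T/g/Stay→(0,-2), T/g/Out→(0,-2), T/f/Stay→(0,2), T/f/Out→(-3,3), H/g/Stay→(3,-1), H/g/Out→(3,-1), H/f/Stay→(3,-1), H/f/Out→(3,-1)
Row U: T/g/Stay→(-1,2), T/g/Out→(-1,2), T/f/Stay→(0,2), T/f/Out→(-3,3), H/g/Stay→(3,-1), H/g/Out→(3,-1), H/f/Stay→(3,-1), H/f/Out→(3,-1)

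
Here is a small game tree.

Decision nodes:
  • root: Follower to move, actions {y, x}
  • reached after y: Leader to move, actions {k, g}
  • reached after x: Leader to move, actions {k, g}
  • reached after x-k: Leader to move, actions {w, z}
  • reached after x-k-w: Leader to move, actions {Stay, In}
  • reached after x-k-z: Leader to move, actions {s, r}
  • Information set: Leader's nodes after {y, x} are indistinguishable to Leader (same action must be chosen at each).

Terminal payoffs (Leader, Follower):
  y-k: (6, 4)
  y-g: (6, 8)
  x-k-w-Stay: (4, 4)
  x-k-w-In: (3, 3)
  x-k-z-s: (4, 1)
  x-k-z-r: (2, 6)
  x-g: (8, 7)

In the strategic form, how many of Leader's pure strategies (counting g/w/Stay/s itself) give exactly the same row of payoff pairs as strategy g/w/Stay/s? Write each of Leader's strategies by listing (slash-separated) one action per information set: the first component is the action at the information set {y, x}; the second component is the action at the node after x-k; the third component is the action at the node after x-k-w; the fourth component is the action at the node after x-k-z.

8

Row for g/w/Stay/s (columns y, x): (6,8) (8,7).
Under g/w/Stay/s, Leader's choice at the node after x-k and at the node after x-k-w and at the node after x-k-z can never be reached regardless of what Follower does, so varying those choices leaves every outcome unchanged.
Holding the reachable choices fixed and varying the unreachable ones freely already gives 2 × 2 × 2 = 8 equivalent strategies.
No other strategy reproduces this row, so those 8 are the full class: g/w/Stay/s, g/w/Stay/r, g/w/In/s, g/w/In/r, g/z/Stay/s, g/z/Stay/r, g/z/In/s, g/z/In/r.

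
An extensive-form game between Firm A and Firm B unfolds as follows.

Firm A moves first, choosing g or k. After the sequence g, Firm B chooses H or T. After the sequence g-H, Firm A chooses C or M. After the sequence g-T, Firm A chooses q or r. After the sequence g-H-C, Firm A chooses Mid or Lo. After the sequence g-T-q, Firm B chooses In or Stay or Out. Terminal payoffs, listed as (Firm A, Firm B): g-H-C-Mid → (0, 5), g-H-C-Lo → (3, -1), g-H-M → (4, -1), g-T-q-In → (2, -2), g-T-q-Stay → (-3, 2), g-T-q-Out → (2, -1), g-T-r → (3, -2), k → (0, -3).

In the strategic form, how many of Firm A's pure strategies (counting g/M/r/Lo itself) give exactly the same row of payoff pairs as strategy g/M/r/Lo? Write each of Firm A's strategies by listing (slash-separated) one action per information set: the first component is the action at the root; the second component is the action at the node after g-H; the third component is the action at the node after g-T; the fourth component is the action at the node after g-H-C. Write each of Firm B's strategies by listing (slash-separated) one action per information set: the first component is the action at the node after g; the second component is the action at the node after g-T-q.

Row for g/M/r/Lo (columns H/In, H/Stay, H/Out, T/In, T/Stay, T/Out): (4,-1) (4,-1) (4,-1) (3,-2) (3,-2) (3,-2).
Under g/M/r/Lo, Firm A's choice at the node after g-H-C can never be reached regardless of what Firm B does, so varying those choices leaves every outcome unchanged.
Holding the reachable choices fixed and varying the unreachable one freely already gives 2 equivalent strategies.
No other strategy reproduces this row, so those 2 are the full class: g/M/r/Mid, g/M/r/Lo.

2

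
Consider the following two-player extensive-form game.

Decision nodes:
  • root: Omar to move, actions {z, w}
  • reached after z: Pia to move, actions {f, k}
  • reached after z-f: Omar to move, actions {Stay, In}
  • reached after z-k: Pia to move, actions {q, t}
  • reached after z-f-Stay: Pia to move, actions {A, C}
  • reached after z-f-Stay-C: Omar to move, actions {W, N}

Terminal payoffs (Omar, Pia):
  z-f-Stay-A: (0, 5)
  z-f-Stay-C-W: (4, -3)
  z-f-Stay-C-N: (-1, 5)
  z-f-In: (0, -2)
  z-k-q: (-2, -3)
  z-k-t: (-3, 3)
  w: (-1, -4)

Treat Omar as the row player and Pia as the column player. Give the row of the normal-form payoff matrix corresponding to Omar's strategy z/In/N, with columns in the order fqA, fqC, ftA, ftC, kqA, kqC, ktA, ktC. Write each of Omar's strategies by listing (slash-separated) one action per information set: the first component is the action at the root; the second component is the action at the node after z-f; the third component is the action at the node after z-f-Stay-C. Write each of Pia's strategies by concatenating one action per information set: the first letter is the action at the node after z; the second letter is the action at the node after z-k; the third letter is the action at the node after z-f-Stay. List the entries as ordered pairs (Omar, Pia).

vs fqA: Omar plays z → Pia plays f at [z] → Omar plays In at [z-f] → (0, -2)
vs fqC: Omar plays z → Pia plays f at [z] → Omar plays In at [z-f] → (0, -2)
vs ftA: Omar plays z → Pia plays f at [z] → Omar plays In at [z-f] → (0, -2)
vs ftC: Omar plays z → Pia plays f at [z] → Omar plays In at [z-f] → (0, -2)
vs kqA: Omar plays z → Pia plays k at [z] → Pia plays q at [z-k] → (-2, -3)
vs kqC: Omar plays z → Pia plays k at [z] → Pia plays q at [z-k] → (-2, -3)
vs ktA: Omar plays z → Pia plays k at [z] → Pia plays t at [z-k] → (-3, 3)
vs ktC: Omar plays z → Pia plays k at [z] → Pia plays t at [z-k] → (-3, 3)

(0,-2) (0,-2) (0,-2) (0,-2) (-2,-3) (-2,-3) (-3,3) (-3,3)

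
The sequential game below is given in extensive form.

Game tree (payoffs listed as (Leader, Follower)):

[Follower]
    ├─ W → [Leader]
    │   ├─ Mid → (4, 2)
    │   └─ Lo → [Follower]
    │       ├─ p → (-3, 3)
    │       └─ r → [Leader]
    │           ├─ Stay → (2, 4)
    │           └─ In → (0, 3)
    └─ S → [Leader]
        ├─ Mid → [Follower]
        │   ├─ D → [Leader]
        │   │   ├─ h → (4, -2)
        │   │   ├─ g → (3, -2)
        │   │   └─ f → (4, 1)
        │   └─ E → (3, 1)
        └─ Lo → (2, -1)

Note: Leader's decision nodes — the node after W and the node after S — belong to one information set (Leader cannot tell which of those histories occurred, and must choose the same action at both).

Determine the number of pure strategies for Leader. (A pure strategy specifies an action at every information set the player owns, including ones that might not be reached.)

12

Leader owns the information set {W, S} with actions {Mid, Lo} — two choices.
Leader owns the node after W-Lo-r with actions {Stay, In} — two choices.
Leader owns the node after S-Mid-D with actions {h, g, f} — three choices.
A pure strategy fixes one action at each information set independently, so the count is the product 2 × 2 × 3 = 12.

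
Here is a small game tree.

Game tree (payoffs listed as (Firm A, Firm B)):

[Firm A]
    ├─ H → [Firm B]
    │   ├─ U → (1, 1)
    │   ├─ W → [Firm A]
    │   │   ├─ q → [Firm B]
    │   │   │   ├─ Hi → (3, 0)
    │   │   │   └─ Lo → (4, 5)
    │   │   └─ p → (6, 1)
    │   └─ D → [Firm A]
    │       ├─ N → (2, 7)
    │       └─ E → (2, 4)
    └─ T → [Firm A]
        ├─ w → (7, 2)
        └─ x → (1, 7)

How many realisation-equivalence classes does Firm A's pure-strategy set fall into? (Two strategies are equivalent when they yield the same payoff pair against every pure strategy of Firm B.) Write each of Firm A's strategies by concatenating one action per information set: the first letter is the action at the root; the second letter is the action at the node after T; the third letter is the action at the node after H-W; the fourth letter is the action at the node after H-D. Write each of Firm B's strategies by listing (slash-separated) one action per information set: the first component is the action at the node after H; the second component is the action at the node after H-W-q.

6

Firm A has 16 pure strategies: HwqN, HwqE, HwpN, HwpE, HxqN, HxqE, HxpN, HxpE, TwqN, TwqE, TwpN, TwpE, TxqN, TxqE, TxpN, TxpE. Columns: U/Hi, U/Lo, W/Hi, W/Lo, D/Hi, D/Lo.
{HwqN, HxqN} → row (1,1) (1,1) (3,0) (4,5) (2,7) (2,7)
{HwqE, HxqE} → row (1,1) (1,1) (3,0) (4,5) (2,4) (2,4)
{HwpN, HxpN} → row (1,1) (1,1) (6,1) (6,1) (2,7) (2,7)
{HwpE, HxpE} → row (1,1) (1,1) (6,1) (6,1) (2,4) (2,4)
{TwqN, TwqE, TwpN, TwpE} → row (7,2) (7,2) (7,2) (7,2) (7,2) (7,2)
{TxqN, TxqE, TxpN, TxpE} → row (1,7) (1,7) (1,7) (1,7) (1,7) (1,7)
That's 6 distinct rows out of 16 strategies.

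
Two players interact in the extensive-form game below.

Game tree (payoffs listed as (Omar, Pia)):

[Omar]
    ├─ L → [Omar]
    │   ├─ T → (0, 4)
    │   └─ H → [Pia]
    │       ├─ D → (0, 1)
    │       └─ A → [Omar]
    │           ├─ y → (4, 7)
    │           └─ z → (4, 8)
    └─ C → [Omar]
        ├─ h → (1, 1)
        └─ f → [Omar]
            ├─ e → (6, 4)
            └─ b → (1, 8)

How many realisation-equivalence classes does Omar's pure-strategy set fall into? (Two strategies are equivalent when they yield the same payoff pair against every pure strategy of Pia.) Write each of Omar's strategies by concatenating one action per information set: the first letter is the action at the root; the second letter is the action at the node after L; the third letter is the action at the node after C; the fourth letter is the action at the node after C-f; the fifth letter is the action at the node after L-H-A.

Omar has 32 pure strategies: LThey, LThez, LThby, LThbz, LTfey, LTfez, LTfby, LTfbz, LHhey, LHhez, LHhby, LHhbz, LHfey, LHfez, LHfby, LHfbz, CThey, CThez, CThby, CThbz, CTfey, CTfez, CTfby, CTfbz, CHhey, CHhez, CHhby, CHhbz, CHfey, CHfez, CHfby, CHfbz. Columns: D, A.
{LThey, LThez, LThby, LThbz, LTfey, LTfez, LTfby, LTfbz} → row (0,4) (0,4)
{LHhey, LHhby, LHfey, LHfby} → row (0,1) (4,7)
{LHhez, LHhbz, LHfez, LHfbz} → row (0,1) (4,8)
{CThey, CThez, CThby, CThbz, CHhey, CHhez, CHhby, CHhbz} → row (1,1) (1,1)
{CTfey, CTfez, CHfey, CHfez} → row (6,4) (6,4)
{CTfby, CTfbz, CHfby, CHfbz} → row (1,8) (1,8)
That's 6 distinct rows out of 32 strategies.

6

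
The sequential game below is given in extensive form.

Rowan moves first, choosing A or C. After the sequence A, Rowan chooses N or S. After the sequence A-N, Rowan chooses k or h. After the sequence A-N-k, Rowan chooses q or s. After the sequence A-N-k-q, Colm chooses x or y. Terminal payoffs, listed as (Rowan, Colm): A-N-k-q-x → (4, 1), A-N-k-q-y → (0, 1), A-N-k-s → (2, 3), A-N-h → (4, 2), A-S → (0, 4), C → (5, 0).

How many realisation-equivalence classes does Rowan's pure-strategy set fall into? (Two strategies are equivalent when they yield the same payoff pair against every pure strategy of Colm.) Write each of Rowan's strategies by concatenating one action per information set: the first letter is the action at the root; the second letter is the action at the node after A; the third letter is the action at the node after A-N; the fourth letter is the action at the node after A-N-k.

Rowan has 16 pure strategies: ANkq, ANks, ANhq, ANhs, ASkq, ASks, AShq, AShs, CNkq, CNks, CNhq, CNhs, CSkq, CSks, CShq, CShs. Columns: x, y.
{ANkq} → row (4,1) (0,1)
{ANks} → row (2,3) (2,3)
{ANhq, ANhs} → row (4,2) (4,2)
{ASkq, ASks, AShq, AShs} → row (0,4) (0,4)
{CNkq, CNks, CNhq, CNhs, CSkq, CSks, CShq, CShs} → row (5,0) (5,0)
That's 5 distinct rows out of 16 strategies.

5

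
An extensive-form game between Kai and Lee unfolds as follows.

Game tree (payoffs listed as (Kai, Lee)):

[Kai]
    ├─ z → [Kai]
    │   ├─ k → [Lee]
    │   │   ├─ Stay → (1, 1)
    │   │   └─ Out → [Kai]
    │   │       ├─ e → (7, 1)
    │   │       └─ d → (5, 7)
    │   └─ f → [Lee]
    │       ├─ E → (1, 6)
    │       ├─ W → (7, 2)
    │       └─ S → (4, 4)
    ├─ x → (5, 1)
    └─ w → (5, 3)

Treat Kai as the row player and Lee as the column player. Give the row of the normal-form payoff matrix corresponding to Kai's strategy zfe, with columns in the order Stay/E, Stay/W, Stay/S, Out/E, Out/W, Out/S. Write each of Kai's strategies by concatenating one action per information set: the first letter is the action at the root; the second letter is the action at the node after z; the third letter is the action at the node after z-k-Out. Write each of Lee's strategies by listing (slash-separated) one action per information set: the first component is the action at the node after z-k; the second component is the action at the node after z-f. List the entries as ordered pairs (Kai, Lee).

vs Stay/E: Kai plays z → Kai plays f at [z] → Lee plays E at [z-f] → (1, 6)
vs Stay/W: Kai plays z → Kai plays f at [z] → Lee plays W at [z-f] → (7, 2)
vs Stay/S: Kai plays z → Kai plays f at [z] → Lee plays S at [z-f] → (4, 4)
vs Out/E: Kai plays z → Kai plays f at [z] → Lee plays E at [z-f] → (1, 6)
vs Out/W: Kai plays z → Kai plays f at [z] → Lee plays W at [z-f] → (7, 2)
vs Out/S: Kai plays z → Kai plays f at [z] → Lee plays S at [z-f] → (4, 4)

(1,6) (7,2) (4,4) (1,6) (7,2) (4,4)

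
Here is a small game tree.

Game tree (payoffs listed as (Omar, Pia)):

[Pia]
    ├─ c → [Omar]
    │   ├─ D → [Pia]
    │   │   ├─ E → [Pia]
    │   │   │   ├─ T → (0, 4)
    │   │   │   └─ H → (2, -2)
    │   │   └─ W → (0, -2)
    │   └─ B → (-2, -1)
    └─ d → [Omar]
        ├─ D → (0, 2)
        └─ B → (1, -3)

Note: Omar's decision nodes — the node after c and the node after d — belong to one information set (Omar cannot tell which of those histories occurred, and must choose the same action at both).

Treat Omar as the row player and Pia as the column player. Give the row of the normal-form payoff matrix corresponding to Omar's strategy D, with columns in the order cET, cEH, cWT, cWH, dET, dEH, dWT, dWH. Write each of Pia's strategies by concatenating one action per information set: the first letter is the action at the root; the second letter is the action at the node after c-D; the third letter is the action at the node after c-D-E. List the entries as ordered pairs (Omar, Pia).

vs cET: Pia plays c → Omar plays D at [c] → Pia plays E at [c-D] → Pia plays T at [c-D-E] → (0, 4)
vs cEH: Pia plays c → Omar plays D at [c] → Pia plays E at [c-D] → Pia plays H at [c-D-E] → (2, -2)
vs cWT: Pia plays c → Omar plays D at [c] → Pia plays W at [c-D] → (0, -2)
vs cWH: Pia plays c → Omar plays D at [c] → Pia plays W at [c-D] → (0, -2)
vs dET: Pia plays d → Omar plays D at [d] → (0, 2)
vs dEH: Pia plays d → Omar plays D at [d] → (0, 2)
vs dWT: Pia plays d → Omar plays D at [d] → (0, 2)
vs dWH: Pia plays d → Omar plays D at [d] → (0, 2)

(0,4) (2,-2) (0,-2) (0,-2) (0,2) (0,2) (0,2) (0,2)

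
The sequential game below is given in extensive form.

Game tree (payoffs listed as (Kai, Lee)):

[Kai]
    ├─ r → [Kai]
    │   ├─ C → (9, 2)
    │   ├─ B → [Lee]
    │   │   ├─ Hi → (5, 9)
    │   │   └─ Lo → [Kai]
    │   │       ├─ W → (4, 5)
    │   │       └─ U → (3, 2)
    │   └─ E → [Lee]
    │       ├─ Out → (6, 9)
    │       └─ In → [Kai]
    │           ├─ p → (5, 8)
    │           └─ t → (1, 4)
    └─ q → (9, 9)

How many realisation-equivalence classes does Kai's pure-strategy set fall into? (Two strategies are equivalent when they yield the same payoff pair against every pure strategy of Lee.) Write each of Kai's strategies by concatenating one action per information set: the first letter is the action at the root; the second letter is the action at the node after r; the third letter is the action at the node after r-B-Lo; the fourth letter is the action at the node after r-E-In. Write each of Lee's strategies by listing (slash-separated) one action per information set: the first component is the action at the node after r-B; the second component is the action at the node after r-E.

Kai has 24 pure strategies: rCWp, rCWt, rCUp, rCUt, rBWp, rBWt, rBUp, rBUt, rEWp, rEWt, rEUp, rEUt, qCWp, qCWt, qCUp, qCUt, qBWp, qBWt, qBUp, qBUt, qEWp, qEWt, qEUp, qEUt. Columns: Hi/Out, Hi/In, Lo/Out, Lo/In.
{rCWp, rCWt, rCUp, rCUt} → row (9,2) (9,2) (9,2) (9,2)
{rBWp, rBWt} → row (5,9) (5,9) (4,5) (4,5)
{rBUp, rBUt} → row (5,9) (5,9) (3,2) (3,2)
{rEWp, rEUp} → row (6,9) (5,8) (6,9) (5,8)
{rEWt, rEUt} → row (6,9) (1,4) (6,9) (1,4)
{qCWp, qCWt, qCUp, qCUt, qBWp, qBWt, qBUp, qBUt, qEWp, qEWt, qEUp, qEUt} → row (9,9) (9,9) (9,9) (9,9)
That's 6 distinct rows out of 24 strategies.

6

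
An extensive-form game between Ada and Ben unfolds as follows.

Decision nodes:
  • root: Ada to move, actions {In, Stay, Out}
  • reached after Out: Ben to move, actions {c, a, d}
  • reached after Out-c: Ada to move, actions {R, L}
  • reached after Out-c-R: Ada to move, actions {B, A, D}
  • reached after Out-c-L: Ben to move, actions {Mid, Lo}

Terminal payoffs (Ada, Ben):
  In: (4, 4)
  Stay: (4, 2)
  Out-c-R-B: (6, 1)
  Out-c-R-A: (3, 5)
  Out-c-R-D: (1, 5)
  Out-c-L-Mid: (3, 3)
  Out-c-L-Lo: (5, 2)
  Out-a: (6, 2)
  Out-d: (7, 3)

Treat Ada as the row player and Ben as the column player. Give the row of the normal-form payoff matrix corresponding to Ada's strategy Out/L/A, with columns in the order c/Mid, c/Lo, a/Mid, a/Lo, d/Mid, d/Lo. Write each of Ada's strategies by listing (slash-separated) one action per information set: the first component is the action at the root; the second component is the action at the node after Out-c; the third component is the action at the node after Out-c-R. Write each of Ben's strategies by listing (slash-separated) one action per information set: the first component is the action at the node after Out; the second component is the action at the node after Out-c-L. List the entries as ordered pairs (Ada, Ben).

(3,3) (5,2) (6,2) (6,2) (7,3) (7,3)

vs c/Mid: Ada plays Out → Ben plays c at [Out] → Ada plays L at [Out-c] → Ben plays Mid at [Out-c-L] → (3, 3)
vs c/Lo: Ada plays Out → Ben plays c at [Out] → Ada plays L at [Out-c] → Ben plays Lo at [Out-c-L] → (5, 2)
vs a/Mid: Ada plays Out → Ben plays a at [Out] → (6, 2)
vs a/Lo: Ada plays Out → Ben plays a at [Out] → (6, 2)
vs d/Mid: Ada plays Out → Ben plays d at [Out] → (7, 3)
vs d/Lo: Ada plays Out → Ben plays d at [Out] → (7, 3)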